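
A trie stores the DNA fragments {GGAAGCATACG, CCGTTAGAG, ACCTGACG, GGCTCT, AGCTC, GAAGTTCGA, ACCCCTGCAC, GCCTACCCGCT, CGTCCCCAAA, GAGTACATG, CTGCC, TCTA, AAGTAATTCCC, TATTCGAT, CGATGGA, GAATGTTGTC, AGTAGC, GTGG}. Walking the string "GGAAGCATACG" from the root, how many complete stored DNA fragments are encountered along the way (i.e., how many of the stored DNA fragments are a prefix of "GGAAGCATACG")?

Traverse "GGAAGCATACG" character by character; count nodes along the way that are marked as word ends.
Prefixes of the query that are stored words: "GGAAGCATACG"
Count: 1

1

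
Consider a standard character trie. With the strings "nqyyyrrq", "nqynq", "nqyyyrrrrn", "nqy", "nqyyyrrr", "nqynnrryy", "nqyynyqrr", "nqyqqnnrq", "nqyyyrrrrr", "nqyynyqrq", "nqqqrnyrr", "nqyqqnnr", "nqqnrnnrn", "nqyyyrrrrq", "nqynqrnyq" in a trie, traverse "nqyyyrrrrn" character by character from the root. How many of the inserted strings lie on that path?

3

Walk "nqyyyrrrrn" from the root; an end-of-word marker is hit whenever a stored word is a prefix of "nqyyyrrrrn".
Prefixes of the query that are stored words: "nqy", "nqyyyrrr", "nqyyyrrrrn"
Count: 3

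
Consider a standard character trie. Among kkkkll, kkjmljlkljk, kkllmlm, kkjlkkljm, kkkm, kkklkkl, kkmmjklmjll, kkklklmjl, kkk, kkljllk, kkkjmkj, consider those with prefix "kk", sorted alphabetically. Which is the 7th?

Words with prefix "kk", in lexicographic order: "kkjlkkljm", "kkjmljlkljk", "kkk", "kkkjmkj", "kkkkll", "kkklkkl", "kkklklmjl", "kkkm", "kkljllk", "kkllmlm", "kkmmjklmjll"
The 7th is kkklklmjl.

kkklklmjl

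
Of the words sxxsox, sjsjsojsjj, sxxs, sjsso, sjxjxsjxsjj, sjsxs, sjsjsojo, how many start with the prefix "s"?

7

Walk to "s"; the words in its subtree are exactly those with that prefix.
Words under "s": sjsjsojo, sjsjsojsjj, sjsso, sjsxs, sjxjxsjxsjj, sxxs, sxxsox
Count: 7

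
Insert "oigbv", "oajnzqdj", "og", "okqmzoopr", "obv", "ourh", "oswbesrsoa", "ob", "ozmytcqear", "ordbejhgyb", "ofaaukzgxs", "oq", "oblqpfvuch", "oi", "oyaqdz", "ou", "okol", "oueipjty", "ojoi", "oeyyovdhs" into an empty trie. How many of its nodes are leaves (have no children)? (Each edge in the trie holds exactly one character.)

A leaf is a node with no children — equivalently, the end of a word that is not a proper prefix of any other stored word.
Those words: "oajnzqdj", "oblqpfvuch", "obv", "oeyyovdhs", "ofaaukzgxs", "og", "oigbv", "ojoi", "okol", "okqmzoopr", "oq", "ordbejhgyb", "oswbesrsoa", "oueipjty", "ourh", "oyaqdz", "ozmytcqear"
Leaf count: 17

17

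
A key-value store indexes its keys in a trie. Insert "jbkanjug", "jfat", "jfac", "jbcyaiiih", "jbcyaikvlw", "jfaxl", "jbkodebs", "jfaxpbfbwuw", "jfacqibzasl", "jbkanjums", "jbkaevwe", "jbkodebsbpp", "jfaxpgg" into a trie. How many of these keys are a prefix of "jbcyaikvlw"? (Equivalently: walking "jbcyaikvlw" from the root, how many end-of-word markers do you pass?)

1

Walk "jbcyaikvlw" from the root; an end-of-word marker is hit whenever a stored word is a prefix of "jbcyaikvlw".
Prefixes of the query that are stored words: "jbcyaikvlw"
Count: 1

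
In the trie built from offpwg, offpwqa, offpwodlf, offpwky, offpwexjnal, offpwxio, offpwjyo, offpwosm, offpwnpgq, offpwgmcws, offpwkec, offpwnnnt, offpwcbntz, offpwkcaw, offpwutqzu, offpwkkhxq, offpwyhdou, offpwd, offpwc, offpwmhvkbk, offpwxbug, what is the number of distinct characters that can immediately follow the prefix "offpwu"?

Follow the path "offpwu" to its node, then look at its outgoing edges.
Distinct next characters after "offpwu": t.
That node has 1 child edge.

1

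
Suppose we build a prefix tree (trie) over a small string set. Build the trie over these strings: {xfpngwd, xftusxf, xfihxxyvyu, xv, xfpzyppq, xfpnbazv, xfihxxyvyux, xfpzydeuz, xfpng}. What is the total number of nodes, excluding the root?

Insert word by word; a character creates a node only if that edge doesn't already exist:
  "xfpngwd" → 7 new (x, f, p, n, g, w, d)
  "xftusxf" → prefix "xf" already present; 5 new (t, u, s, x, f)
  "xfihxxyvyu" → prefix "xf" already present; 8 new (i, h, x, x, y, v, y, u)
  "xv" → prefix "x" already present; 1 new (v)
  "xfpzyppq" → prefix "xfp" already present; 5 new (z, y, p, p, q)
  "xfpnbazv" → prefix "xfpn" already present; 4 new (b, a, z, v)
  "xfihxxyvyux" → prefix "xfihxxyvyu" already present; 1 new (x)
  "xfpzydeuz" → prefix "xfpzy" already present; 4 new (d, e, u, z)
  "xfpng" → prefix "xfpng" already present; 0 new (none)
Total nodes = 7 + 5 + 8 + 1 + 5 + 4 + 1 + 4 + 0 = 35

35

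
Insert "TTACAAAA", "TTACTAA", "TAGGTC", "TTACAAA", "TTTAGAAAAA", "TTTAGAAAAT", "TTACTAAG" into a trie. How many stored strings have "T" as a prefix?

Filter for entries beginning with "T":
Words under "T": TAGGTC, TTACAAA, TTACAAAA, TTACTAA, TTACTAAG, TTTAGAAAAA, TTTAGAAAAT
Count: 7

7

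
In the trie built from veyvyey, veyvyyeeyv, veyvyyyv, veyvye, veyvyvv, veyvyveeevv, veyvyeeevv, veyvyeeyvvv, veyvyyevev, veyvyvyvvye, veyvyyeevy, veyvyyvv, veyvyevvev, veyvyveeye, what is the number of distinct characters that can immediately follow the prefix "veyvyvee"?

2

Follow the path "veyvyvee" to its node, then look at its outgoing edges.
Distinct next characters after "veyvyvee": e, y.
That node has 2 child edges.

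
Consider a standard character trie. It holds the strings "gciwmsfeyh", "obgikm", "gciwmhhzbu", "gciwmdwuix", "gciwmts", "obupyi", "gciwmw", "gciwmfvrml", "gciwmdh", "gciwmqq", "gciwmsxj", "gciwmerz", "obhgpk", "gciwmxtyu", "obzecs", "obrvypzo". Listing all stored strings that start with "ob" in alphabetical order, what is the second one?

obhgpk

Words with prefix "ob", in lexicographic order: "obgikm", "obhgpk", "obrvypzo", "obupyi", "obzecs"
Position 2: obhgpk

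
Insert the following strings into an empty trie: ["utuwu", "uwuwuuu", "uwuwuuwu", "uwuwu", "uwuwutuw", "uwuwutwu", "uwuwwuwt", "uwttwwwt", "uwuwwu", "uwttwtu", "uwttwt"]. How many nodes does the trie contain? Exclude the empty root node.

Trie structure (* marks end of a word):
(root)
└─ u
   ├─ t
   │  └─ u
   │     └─ w
   │        └─ u *
   └─ w
      ├─ t
      │  └─ t
      │     └─ w
      │        ├─ t *
      │        │  └─ u *
      │        └─ w
      │           └─ w
      │              └─ t *
      └─ u
         └─ w
            ├─ u *
            │  ├─ t
            │  │  ├─ u
            │  │  │  └─ w *
            │  │  └─ w
            │  │     └─ u *
            │  └─ u
            │     ├─ u *
            │     └─ w
            │        └─ u *
            └─ w
               └─ u *
                  └─ w
                     └─ t *
Counting every labelled node above: 30.

30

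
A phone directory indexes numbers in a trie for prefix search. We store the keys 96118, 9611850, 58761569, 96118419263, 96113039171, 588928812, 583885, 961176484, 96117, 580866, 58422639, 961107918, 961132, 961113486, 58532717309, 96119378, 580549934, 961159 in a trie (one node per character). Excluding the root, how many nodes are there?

86

Count nodes per top-level branch (shared prefixes stored once):
  '5'-branch (580549934, 580866, 583885, 58422639, 58532717309, 58761569, 588928812): 44 nodes
  '9'-branch (961107918, 961113486, 96113039171, 961132, 961159, 96117, 961176484, 96118, 96118419263, 9611850, 96119378): 42 nodes
Sum: 86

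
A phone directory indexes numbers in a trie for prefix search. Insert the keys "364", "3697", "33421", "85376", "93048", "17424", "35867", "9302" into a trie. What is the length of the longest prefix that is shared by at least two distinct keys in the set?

3

Equivalently: take the maximum, over all pairs, of their longest common prefix length.
e.g. "9302" and "93048" share the prefix "930" of length 3; no pair shares a longer one.
Longest shared-prefix length: 3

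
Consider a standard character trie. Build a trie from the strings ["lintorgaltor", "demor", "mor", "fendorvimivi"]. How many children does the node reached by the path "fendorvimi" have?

Walk "fendorvimi" from the root, arriving at one node.
Distinct next characters after "fendorvimi": v.
That node has 1 child edge.

1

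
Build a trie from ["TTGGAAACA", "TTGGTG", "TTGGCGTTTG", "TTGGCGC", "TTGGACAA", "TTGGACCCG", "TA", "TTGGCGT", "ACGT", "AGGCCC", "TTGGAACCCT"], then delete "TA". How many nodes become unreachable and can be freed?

Walk "TA" from the leaf back toward the root, removing each node that no remaining word uses.
The suffix "A" (1 node) is used only by "TA"; the node for "T" still has the child "T", so pruning stops there.
Nodes removed: 1

1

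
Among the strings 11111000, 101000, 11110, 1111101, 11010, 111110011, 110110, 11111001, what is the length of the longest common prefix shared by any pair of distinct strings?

Look for the deepest trie node that still has at least two words in its subtree.
e.g. "11111001" and "111110011" share the prefix "11111001" of length 8; no pair shares a longer one.
Longest shared-prefix length: 8

8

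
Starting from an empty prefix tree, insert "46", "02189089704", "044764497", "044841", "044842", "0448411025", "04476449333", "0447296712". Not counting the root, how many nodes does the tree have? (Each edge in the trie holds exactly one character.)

38

Count nodes per top-level branch (shared prefixes stored once):
  '0'-branch (02189089704, 0447296712, 04476449333, 044764497, 044841, 0448411025, 044842): 36 nodes
  '4'-branch (46): 2 nodes
Sum: 38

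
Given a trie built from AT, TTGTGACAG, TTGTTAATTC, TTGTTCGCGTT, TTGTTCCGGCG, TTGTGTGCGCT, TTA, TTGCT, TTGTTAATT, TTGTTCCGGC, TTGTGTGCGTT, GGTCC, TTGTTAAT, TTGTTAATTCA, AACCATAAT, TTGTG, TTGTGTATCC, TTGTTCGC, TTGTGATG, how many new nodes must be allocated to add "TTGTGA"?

0

"TTGTGA" is already a full path in the trie; only an end-marker is added.
No new nodes are needed: 0.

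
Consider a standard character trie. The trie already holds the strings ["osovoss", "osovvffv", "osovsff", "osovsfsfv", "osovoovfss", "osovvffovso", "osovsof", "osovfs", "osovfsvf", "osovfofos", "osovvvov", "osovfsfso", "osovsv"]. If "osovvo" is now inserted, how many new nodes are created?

1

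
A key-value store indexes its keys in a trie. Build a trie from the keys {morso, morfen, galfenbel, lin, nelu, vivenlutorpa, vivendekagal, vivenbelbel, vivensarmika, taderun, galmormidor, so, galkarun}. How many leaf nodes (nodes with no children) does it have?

13

A leaf is a node with no children — equivalently, the end of a word that is not a proper prefix of any other stored word.
Those words: "galfenbel", "galkarun", "galmormidor", "lin", "morfen", "morso", "nelu", "so", "taderun", "vivenbelbel", "vivendekagal", "vivenlutorpa", "vivensarmika"
Leaf count: 13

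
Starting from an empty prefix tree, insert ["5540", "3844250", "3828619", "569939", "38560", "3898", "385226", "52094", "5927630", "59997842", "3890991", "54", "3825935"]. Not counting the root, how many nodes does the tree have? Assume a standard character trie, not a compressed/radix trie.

54

For each word, the new-node count is its length minus the longest prefix already in the trie:
  "5540" → 4 new (5, 5, 4, 0)
  "3844250" → 7 new (3, 8, 4, 4, 2, 5, 0)
  "3828619" → prefix "38" already present; 5 new (2, 8, 6, 1, 9)
  "569939" → prefix "5" already present; 5 new (6, 9, 9, 3, 9)
  "38560" → prefix "38" already present; 3 new (5, 6, 0)
  "3898" → prefix "38" already present; 2 new (9, 8)
  "385226" → prefix "385" already present; 3 new (2, 2, 6)
  "52094" → prefix "5" already present; 4 new (2, 0, 9, 4)
  "5927630" → prefix "5" already present; 6 new (9, 2, 7, 6, 3, 0)
  "59997842" → prefix "59" already present; 6 new (9, 9, 7, 8, 4, 2)
  "3890991" → prefix "389" already present; 4 new (0, 9, 9, 1)
  "54" → prefix "5" already present; 1 new (4)
  "3825935" → prefix "382" already present; 4 new (5, 9, 3, 5)
Total nodes = 4 + 7 + 5 + 5 + 3 + 2 + 3 + 4 + 6 + 6 + 4 + 1 + 4 = 54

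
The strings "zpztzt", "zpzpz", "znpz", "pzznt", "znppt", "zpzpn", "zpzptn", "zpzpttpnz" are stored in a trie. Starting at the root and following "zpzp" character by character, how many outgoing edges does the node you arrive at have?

Walk "zpzp" from the root, arriving at one node.
Characters that immediately follow "zpzp" among the stored strings: {n, t, z}.
That node has 3 child edges.

3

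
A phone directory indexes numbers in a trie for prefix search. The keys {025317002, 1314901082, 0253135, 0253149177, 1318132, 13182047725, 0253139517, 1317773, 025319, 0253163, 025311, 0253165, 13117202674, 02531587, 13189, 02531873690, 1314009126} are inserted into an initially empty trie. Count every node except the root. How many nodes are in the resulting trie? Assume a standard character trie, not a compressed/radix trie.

74

Insert word by word; a character creates a node only if that edge doesn't already exist:
  "025317002" → 9 new (0, 2, 5, 3, 1, 7, 0, 0, 2)
  "1314901082" → 10 new (1, 3, 1, 4, 9, 0, 1, 0, 8, 2)
  "0253135" → prefix "02531" already present; 2 new (3, 5)
  "0253149177" → prefix "02531" already present; 5 new (4, 9, 1, 7, 7)
  "1318132" → prefix "131" already present; 4 new (8, 1, 3, 2)
  "13182047725" → prefix "1318" already present; 7 new (2, 0, 4, 7, 7, 2, 5)
  "0253139517" → prefix "025313" already present; 4 new (9, 5, 1, 7)
  "1317773" → prefix "131" already present; 4 new (7, 7, 7, 3)
  "025319" → prefix "02531" already present; 1 new (9)
  "0253163" → prefix "02531" already present; 2 new (6, 3)
  "025311" → prefix "02531" already present; 1 new (1)
  "0253165" → prefix "025316" already present; 1 new (5)
  "13117202674" → prefix "131" already present; 8 new (1, 7, 2, 0, 2, 6, 7, 4)
  "02531587" → prefix "02531" already present; 3 new (5, 8, 7)
  "13189" → prefix "1318" already present; 1 new (9)
  "02531873690" → prefix "02531" already present; 6 new (8, 7, 3, 6, 9, 0)
  "1314009126" → prefix "1314" already present; 6 new (0, 0, 9, 1, 2, 6)
Total nodes = 9 + 10 + 2 + 5 + 4 + 7 + 4 + 4 + 1 + 2 + 1 + 1 + 8 + 3 + 1 + 6 + 6 = 74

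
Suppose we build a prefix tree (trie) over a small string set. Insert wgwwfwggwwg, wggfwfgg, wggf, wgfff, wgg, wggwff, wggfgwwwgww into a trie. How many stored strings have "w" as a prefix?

7

Filter for entries beginning with "w":
Matches: "wgfff", "wgg", "wggf", "wggfgwwwgww", "wggfwfgg", "wggwff", "wgwwfwggwwg"
Count: 7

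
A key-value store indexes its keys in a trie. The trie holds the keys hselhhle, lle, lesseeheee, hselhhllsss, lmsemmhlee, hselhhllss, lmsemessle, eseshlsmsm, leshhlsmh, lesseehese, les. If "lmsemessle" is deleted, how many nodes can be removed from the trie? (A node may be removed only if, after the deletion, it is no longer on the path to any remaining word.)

5

After clearing the end-marker at "lmsemessle", prune upward until reaching a node still needed by another word.
The suffix "essle" (5 nodes) is used only by "lmsemessle"; the node for "lmsem" still has the child "m", so pruning stops there.
Nodes removed: 5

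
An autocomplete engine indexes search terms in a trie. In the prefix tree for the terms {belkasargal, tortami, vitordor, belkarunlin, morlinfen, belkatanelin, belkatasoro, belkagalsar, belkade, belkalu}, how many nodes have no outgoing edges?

Leaves are exactly the stored words that no other stored word extends.
Those words: "belkade", "belkagalsar", "belkalu", "belkarunlin", "belkasargal", "belkatanelin", "belkatasoro", "morlinfen", "tortami", "vitordor"
Leaf count: 10

10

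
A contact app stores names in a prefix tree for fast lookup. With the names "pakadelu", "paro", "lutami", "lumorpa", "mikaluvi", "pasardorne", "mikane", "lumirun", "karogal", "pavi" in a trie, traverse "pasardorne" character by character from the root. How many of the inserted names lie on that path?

Check each prefix of "pasardorne" against the stored set — each match is an end-marker on the path.
Prefixes of the query that are stored words: "pasardorne"
Count: 1

1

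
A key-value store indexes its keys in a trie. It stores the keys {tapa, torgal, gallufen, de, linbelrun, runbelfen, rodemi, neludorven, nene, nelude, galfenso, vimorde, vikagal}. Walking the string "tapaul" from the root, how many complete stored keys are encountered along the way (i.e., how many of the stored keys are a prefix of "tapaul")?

1

Traverse "tapaul" character by character; count nodes along the way that are marked as word ends.
Prefixes of the query that are stored words: "tapa"
Count: 1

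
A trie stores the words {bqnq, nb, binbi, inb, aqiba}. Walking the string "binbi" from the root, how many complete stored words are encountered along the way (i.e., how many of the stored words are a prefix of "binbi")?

Traverse "binbi" character by character; count nodes along the way that are marked as word ends.
Prefixes of the query that are stored words: "binbi"
Count: 1

1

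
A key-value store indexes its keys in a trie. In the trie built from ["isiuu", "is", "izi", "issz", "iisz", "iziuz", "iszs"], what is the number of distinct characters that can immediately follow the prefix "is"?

Walk "is" from the root, arriving at one node.
Distinct next characters after "is": i, s, z.
That node has 3 child edges.

3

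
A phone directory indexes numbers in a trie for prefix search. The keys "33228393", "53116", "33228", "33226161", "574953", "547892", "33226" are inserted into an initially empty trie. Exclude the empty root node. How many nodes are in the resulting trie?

Trace insertions, counting only characters that open a new branch:
  "33228393" → 8 new (3, 3, 2, 2, 8, 3, 9, 3)
  "53116" → 5 new (5, 3, 1, 1, 6)
  "33228" → prefix "33228" already present; 0 new (none)
  "33226161" → prefix "3322" already present; 4 new (6, 1, 6, 1)
  "574953" → prefix "5" already present; 5 new (7, 4, 9, 5, 3)
  "547892" → prefix "5" already present; 5 new (4, 7, 8, 9, 2)
  "33226" → prefix "33226" already present; 0 new (none)
Total nodes = 8 + 5 + 0 + 4 + 5 + 5 + 0 = 27

27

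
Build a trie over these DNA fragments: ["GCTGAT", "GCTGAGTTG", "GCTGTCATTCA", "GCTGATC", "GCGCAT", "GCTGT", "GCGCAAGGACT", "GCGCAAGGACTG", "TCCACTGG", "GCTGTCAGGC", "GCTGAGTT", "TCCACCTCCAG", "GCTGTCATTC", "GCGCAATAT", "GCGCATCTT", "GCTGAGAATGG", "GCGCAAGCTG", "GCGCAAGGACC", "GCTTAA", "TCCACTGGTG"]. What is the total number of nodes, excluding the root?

Trace insertions, counting only characters that open a new branch:
  "GCTGAT" → 6 new (G, C, T, G, A, T)
  "GCTGAGTTG" → prefix "GCTGA" already present; 4 new (G, T, T, G)
  "GCTGTCATTCA" → prefix "GCTG" already present; 7 new (T, C, A, T, T, C, A)
  "GCTGATC" → prefix "GCTGAT" already present; 1 new (C)
  "GCGCAT" → prefix "GC" already present; 4 new (G, C, A, T)
  "GCTGT" → prefix "GCTGT" already present; 0 new (none)
  "GCGCAAGGACT" → prefix "GCGCA" already present; 6 new (A, G, G, A, C, T)
  "GCGCAAGGACTG" → prefix "GCGCAAGGACT" already present; 1 new (G)
  "TCCACTGG" → 8 new (T, C, C, A, C, T, G, G)
  "GCTGTCAGGC" → prefix "GCTGTCA" already present; 3 new (G, G, C)
  "GCTGAGTT" → prefix "GCTGAGTT" already present; 0 new (none)
  "TCCACCTCCAG" → prefix "TCCAC" already present; 6 new (C, T, C, C, A, G)
  "GCTGTCATTC" → prefix "GCTGTCATTC" already present; 0 new (none)
  "GCGCAATAT" → prefix "GCGCAA" already present; 3 new (T, A, T)
  "GCGCATCTT" → prefix "GCGCAT" already present; 3 new (C, T, T)
  "GCTGAGAATGG" → prefix "GCTGAG" already present; 5 new (A, A, T, G, G)
  "GCGCAAGCTG" → prefix "GCGCAAG" already present; 3 new (C, T, G)
  "GCGCAAGGACC" → prefix "GCGCAAGGAC" already present; 1 new (C)
  "GCTTAA" → prefix "GCT" already present; 3 new (T, A, A)
  "TCCACTGGTG" → prefix "TCCACTGG" already present; 2 new (T, G)
Total nodes = 6 + 4 + 7 + 1 + 4 + 0 + 6 + 1 + 8 + 3 + 0 + 6 + 0 + 3 + 3 + 5 + 3 + 1 + 3 + 2 = 66

66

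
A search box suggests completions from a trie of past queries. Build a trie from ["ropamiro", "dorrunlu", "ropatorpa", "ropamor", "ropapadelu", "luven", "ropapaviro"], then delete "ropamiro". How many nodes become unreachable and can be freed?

3

After clearing the end-marker at "ropamiro", prune upward until reaching a node still needed by another word.
The suffix "iro" (3 nodes) is used only by "ropamiro"; the node for "ropam" still has the child "o", so pruning stops there.
Nodes removed: 3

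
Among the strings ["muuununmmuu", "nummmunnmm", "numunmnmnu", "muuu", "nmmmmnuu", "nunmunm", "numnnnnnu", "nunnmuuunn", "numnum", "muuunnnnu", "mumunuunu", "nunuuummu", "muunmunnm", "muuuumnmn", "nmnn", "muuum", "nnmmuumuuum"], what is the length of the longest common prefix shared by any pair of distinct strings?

Equivalently: take the maximum, over all pairs, of their longest common prefix length.
"muuunnnnu" and "muuununmmuu" agree on "muuun" (5 characters) before diverging; nothing deeper is shared.
Longest shared-prefix length: 5

5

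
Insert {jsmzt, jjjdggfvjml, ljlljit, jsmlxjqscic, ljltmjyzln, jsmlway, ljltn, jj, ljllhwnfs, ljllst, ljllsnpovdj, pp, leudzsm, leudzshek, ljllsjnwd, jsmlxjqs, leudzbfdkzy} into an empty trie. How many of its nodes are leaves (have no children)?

15

A leaf is a node with no children — equivalently, the end of a word that is not a proper prefix of any other stored word.
Those words: "jjjdggfvjml", "jsmlway", "jsmlxjqscic", "jsmzt", "leudzbfdkzy", "leudzshek", "leudzsm", "ljllhwnfs", "ljlljit", "ljllsjnwd", "ljllsnpovdj", "ljllst", "ljltmjyzln", "ljltn", "pp"
Leaf count: 15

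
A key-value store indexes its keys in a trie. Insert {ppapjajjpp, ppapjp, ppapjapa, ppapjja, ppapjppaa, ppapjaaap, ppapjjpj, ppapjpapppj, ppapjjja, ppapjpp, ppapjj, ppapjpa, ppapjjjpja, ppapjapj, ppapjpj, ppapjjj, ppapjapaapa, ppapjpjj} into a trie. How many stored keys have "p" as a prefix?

18

Walk to "p"; the words in its subtree are exactly those with that prefix.
Words under "p": ppapjaaap, ppapjajjpp, ppapjapa, ppapjapaapa, ppapjapj, ppapjj, ppapjja, ppapjjj, ppapjjja, ppapjjjpja, ppapjjpj, ppapjp, ppapjpa, ppapjpapppj, ppapjpj, ppapjpjj, ppapjpp, ppapjppaa
Count: 18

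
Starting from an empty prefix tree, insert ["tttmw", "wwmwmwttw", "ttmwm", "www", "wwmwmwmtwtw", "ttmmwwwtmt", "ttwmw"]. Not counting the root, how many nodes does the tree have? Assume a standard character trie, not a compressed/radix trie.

Trie structure (* marks end of a word):
(root)
├─ t
│  └─ t
│     ├─ m
│     │  ├─ m
│     │  │  └─ w
│     │  │     └─ w
│     │  │        └─ w
│     │  │           └─ t
│     │  │              └─ m
│     │  │                 └─ t *
│     │  └─ w
│     │     └─ m *
│     ├─ t
│     │  └─ m
│     │     └─ w *
│     └─ w
│        └─ m
│           └─ w *
└─ w
   └─ w
      ├─ m
      │  └─ w
      │     └─ m
      │        └─ w
      │           ├─ m
      │           │  └─ t
      │           │     └─ w
      │           │        └─ t
      │           │           └─ w *
      │           └─ t
      │              └─ t
      │                 └─ w *
      └─ w *
Counting every labelled node above: 33.

33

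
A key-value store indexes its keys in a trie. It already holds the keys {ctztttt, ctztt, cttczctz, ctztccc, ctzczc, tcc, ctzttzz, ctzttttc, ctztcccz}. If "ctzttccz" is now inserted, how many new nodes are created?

3

"ctztt" is already a path in the trie; the remaining "ccz" must be added.
So 8 − 5 = 3 new nodes.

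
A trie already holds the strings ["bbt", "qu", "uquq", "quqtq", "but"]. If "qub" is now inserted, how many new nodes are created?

"qu" is already a path in the trie; the remaining "b" must be added.
Each of the 1 remaining characters creates one node.

1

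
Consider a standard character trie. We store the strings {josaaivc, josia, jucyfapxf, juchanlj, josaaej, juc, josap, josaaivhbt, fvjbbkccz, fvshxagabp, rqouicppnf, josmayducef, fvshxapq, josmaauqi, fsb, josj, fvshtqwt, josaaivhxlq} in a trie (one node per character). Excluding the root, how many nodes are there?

Count nodes per top-level branch (shared prefixes stored once):
  'f'-branch (fsb, fvjbbkccz, fvshtqwt, fvshxagabp, fvshxapq): 25 nodes
  'j'-branch (josaaej, josaaivc, josaaivhbt, josaaivhxlq, josap, josia, josj, josmaauqi, josmayducef, juc, juchanlj, jucyfapxf): 45 nodes
  'r'-branch (rqouicppnf): 10 nodes
Sum: 80

80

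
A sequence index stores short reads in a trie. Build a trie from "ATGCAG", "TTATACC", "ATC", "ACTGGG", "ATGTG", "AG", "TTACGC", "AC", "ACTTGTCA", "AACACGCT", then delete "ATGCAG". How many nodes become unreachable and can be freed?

A node on "ATGCAG"'s path can go only if nothing else ends at it or branches off below it.
The suffix "CAG" (3 nodes) is used only by "ATGCAG"; the node for "ATG" still has the child "T", so pruning stops there.
Nodes removed: 3

3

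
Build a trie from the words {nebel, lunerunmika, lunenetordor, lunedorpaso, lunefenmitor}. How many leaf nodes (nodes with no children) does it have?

A leaf is a node with no children — equivalently, the end of a word that is not a proper prefix of any other stored word.
Those words: "lunedorpaso", "lunefenmitor", "lunenetordor", "lunerunmika", "nebel"
Leaf count: 5

5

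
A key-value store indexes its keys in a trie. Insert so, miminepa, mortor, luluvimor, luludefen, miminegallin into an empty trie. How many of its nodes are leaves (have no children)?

A leaf is a node with no children — equivalently, the end of a word that is not a proper prefix of any other stored word.
Those words: "luludefen", "luluvimor", "miminegallin", "miminepa", "mortor", "so"
Leaf count: 6

6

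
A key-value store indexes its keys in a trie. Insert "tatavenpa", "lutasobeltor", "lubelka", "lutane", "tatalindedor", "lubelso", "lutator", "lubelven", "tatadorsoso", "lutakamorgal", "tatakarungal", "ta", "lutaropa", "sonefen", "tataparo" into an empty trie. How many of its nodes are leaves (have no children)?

A leaf is a node with no children — equivalently, the end of a word that is not a proper prefix of any other stored word.
Those words: "lubelka", "lubelso", "lubelven", "lutakamorgal", "lutane", "lutaropa", "lutasobeltor", "lutator", "sonefen", "tatadorsoso", "tatakarungal", "tatalindedor", "tataparo", "tatavenpa"
Leaf count: 14

14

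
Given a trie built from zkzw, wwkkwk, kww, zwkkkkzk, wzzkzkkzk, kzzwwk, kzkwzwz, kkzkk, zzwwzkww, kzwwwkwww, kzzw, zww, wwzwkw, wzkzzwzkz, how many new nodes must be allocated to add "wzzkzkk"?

0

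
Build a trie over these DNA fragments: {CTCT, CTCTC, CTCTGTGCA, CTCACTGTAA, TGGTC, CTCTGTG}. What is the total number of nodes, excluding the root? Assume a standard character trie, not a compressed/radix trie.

For each word, the new-node count is its length minus the longest prefix already in the trie:
  "CTCT" → 4 new (C, T, C, T)
  "CTCTC" → prefix "CTCT" already present; 1 new (C)
  "CTCTGTGCA" → prefix "CTCT" already present; 5 new (G, T, G, C, A)
  "CTCACTGTAA" → prefix "CTC" already present; 7 new (A, C, T, G, T, A, A)
  "TGGTC" → 5 new (T, G, G, T, C)
  "CTCTGTG" → prefix "CTCTGTG" already present; 0 new (none)
Total nodes = 4 + 1 + 5 + 7 + 5 + 0 = 22

22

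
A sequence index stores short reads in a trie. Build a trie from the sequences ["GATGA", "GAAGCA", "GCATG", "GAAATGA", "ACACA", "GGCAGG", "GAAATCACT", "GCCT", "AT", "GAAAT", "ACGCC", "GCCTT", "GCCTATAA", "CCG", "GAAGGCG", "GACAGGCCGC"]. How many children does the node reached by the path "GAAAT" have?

2

Walk "GAAAT" from the root, arriving at one node.
Distinct next characters after "GAAAT": C, G.
That node has 2 child edges.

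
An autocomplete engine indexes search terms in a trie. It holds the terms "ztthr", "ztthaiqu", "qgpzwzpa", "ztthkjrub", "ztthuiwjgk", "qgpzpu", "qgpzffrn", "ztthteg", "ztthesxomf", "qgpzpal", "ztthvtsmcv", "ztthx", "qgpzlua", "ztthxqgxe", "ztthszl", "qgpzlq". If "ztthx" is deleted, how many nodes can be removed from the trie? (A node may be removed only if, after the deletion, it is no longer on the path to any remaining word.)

0

A node on "ztthx"'s path can go only if nothing else ends at it or branches off below it.
Every node on "ztthx" is still needed (e.g. by "ztthxqgxe"), so nothing is freed.
Nodes removed: 0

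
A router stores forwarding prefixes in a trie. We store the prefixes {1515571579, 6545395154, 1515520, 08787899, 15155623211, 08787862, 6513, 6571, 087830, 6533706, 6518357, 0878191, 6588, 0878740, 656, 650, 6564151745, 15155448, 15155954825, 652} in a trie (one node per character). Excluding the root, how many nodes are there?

For each word, the new-node count is its length minus the longest prefix already in the trie:
  "1515571579" → 10 new (1, 5, 1, 5, 5, 7, 1, 5, 7, 9)
  "6545395154" → 10 new (6, 5, 4, 5, 3, 9, 5, 1, 5, 4)
  "1515520" → prefix "15155" already present; 2 new (2, 0)
  "08787899" → 8 new (0, 8, 7, 8, 7, 8, 9, 9)
  "15155623211" → prefix "15155" already present; 6 new (6, 2, 3, 2, 1, 1)
  "08787862" → prefix "087878" already present; 2 new (6, 2)
  "6513" → prefix "65" already present; 2 new (1, 3)
  "6571" → prefix "65" already present; 2 new (7, 1)
  "087830" → prefix "0878" already present; 2 new (3, 0)
  "6533706" → prefix "65" already present; 5 new (3, 3, 7, 0, 6)
  "6518357" → prefix "651" already present; 4 new (8, 3, 5, 7)
  "0878191" → prefix "0878" already present; 3 new (1, 9, 1)
  "6588" → prefix "65" already present; 2 new (8, 8)
  "0878740" → prefix "08787" already present; 2 new (4, 0)
  "656" → prefix "65" already present; 1 new (6)
  "650" → prefix "65" already present; 1 new (0)
  "6564151745" → prefix "656" already present; 7 new (4, 1, 5, 1, 7, 4, 5)
  "15155448" → prefix "15155" already present; 3 new (4, 4, 8)
  "15155954825" → prefix "15155" already present; 6 new (9, 5, 4, 8, 2, 5)
  "652" → prefix "65" already present; 1 new (2)
Total nodes = 10 + 10 + 2 + 8 + 6 + 2 + 2 + 2 + 2 + 5 + 4 + 3 + 2 + 2 + 1 + 1 + 7 + 3 + 6 + 1 = 79

79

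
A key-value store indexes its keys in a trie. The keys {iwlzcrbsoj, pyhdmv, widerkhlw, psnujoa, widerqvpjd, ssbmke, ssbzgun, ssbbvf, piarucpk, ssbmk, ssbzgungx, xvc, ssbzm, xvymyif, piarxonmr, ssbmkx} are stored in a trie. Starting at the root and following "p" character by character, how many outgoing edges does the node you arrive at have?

3

The children of the "p" node are the distinct next characters among strings starting with "p".
Characters that immediately follow "p" among the stored strings: {i, s, y}.
That node has 3 child edges.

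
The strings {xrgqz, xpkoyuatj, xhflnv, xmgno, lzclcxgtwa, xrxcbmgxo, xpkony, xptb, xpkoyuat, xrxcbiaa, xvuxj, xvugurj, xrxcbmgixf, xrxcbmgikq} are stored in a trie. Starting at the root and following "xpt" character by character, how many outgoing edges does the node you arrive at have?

Follow the path "xpt" to its node, then look at its outgoing edges.
Characters that immediately follow "xpt" among the stored strings: {b}.
That node has 1 child edge.

1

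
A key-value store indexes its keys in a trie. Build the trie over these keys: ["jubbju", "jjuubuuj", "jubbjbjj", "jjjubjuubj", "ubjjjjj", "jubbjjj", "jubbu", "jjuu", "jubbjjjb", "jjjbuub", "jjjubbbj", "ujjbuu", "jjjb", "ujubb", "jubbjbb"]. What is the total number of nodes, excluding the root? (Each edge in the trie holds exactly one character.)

51

Count nodes per top-level branch (shared prefixes stored once):
  'j'-branch (jjjb, jjjbuub, jjjubbbj, jjjubjuubj, jjuu, jjuubuuj, jubbjbb, jubbjbjj, jubbjjj, jubbjjjb, jubbju, jubbu): 36 nodes
  'u'-branch (ubjjjjj, ujjbuu, ujubb): 15 nodes
Sum: 51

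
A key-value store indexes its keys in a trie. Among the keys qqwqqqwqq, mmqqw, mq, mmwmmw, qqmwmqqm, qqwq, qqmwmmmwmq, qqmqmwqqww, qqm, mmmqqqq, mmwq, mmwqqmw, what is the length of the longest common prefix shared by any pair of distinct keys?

5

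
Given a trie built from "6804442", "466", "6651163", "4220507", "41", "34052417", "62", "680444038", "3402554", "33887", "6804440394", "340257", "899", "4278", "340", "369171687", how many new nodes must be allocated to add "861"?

2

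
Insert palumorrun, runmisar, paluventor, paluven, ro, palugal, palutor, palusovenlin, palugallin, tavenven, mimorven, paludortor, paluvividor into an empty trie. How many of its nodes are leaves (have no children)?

11

Leaves are exactly the stored words that no other stored word extends.
Those words: "mimorven", "paludortor", "palugallin", "palumorrun", "palusovenlin", "palutor", "paluventor", "paluvividor", "ro", "runmisar", "tavenven"
Leaf count: 11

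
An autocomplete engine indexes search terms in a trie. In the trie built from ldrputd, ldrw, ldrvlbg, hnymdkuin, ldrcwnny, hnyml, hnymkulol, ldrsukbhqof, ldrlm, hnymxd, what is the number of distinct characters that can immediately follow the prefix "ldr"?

The children of the "ldr" node are the distinct next characters among strings starting with "ldr".
Distinct next characters after "ldr": c, l, p, s, v, w.
That node has 6 child edges.

6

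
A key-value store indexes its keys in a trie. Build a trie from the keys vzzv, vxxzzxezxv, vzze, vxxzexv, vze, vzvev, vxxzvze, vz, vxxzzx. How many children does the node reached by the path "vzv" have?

Walk "vzv" from the root, arriving at one node.
Characters that immediately follow "vzv" among the stored strings: {e}.
That node has 1 child edge.

1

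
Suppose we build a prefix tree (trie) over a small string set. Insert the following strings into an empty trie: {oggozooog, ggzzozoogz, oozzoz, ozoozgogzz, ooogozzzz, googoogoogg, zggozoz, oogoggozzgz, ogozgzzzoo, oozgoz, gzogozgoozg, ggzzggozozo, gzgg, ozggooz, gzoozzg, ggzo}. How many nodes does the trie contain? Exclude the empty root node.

106

Insert word by word; a character creates a node only if that edge doesn't already exist:
  "oggozooog" → 9 new (o, g, g, o, z, o, o, o, g)
  "ggzzozoogz" → 10 new (g, g, z, z, o, z, o, o, g, z)
  "oozzoz" → prefix "o" already present; 5 new (o, z, z, o, z)
  "ozoozgogzz" → prefix "o" already present; 9 new (z, o, o, z, g, o, g, z, z)
  "ooogozzzz" → prefix "oo" already present; 7 new (o, g, o, z, z, z, z)
  "googoogoogg" → prefix "g" already present; 10 new (o, o, g, o, o, g, o, o, g, g)
  "zggozoz" → 7 new (z, g, g, o, z, o, z)
  "oogoggozzgz" → prefix "oo" already present; 9 new (g, o, g, g, o, z, z, g, z)
  "ogozgzzzoo" → prefix "og" already present; 8 new (o, z, g, z, z, z, o, o)
  "oozgoz" → prefix "ooz" already present; 3 new (g, o, z)
  "gzogozgoozg" → prefix "g" already present; 10 new (z, o, g, o, z, g, o, o, z, g)
  "ggzzggozozo" → prefix "ggzz" already present; 7 new (g, g, o, z, o, z, o)
  "gzgg" → prefix "gz" already present; 2 new (g, g)
  "ozggooz" → prefix "oz" already present; 5 new (g, g, o, o, z)
  "gzoozzg" → prefix "gzo" already present; 4 new (o, z, z, g)
  "ggzo" → prefix "ggz" already present; 1 new (o)
Total nodes = 9 + 10 + 5 + 9 + 7 + 10 + 7 + 9 + 8 + 3 + 10 + 7 + 2 + 5 + 4 + 1 = 106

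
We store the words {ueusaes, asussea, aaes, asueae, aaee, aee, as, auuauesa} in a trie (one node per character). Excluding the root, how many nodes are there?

30

For each word, the new-node count is its length minus the longest prefix already in the trie:
  "ueusaes" → 7 new (u, e, u, s, a, e, s)
  "asussea" → 7 new (a, s, u, s, s, e, a)
  "aaes" → prefix "a" already present; 3 new (a, e, s)
  "asueae" → prefix "asu" already present; 3 new (e, a, e)
  "aaee" → prefix "aae" already present; 1 new (e)
  "aee" → prefix "a" already present; 2 new (e, e)
  "as" → prefix "as" already present; 0 new (none)
  "auuauesa" → prefix "a" already present; 7 new (u, u, a, u, e, s, a)
Total nodes = 7 + 7 + 3 + 3 + 1 + 2 + 0 + 7 = 30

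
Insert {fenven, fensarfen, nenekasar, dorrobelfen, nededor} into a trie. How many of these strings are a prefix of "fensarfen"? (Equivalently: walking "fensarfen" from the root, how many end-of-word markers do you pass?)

1

Check each prefix of "fensarfen" against the stored set — each match is an end-marker on the path.
Prefixes of the query that are stored words: "fensarfen"
Count: 1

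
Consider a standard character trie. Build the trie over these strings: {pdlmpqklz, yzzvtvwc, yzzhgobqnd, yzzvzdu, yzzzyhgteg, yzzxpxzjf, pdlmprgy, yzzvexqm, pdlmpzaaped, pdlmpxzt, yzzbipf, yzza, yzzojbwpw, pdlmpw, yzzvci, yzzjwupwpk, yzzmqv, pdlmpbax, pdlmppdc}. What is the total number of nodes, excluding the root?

Count nodes per top-level branch (shared prefixes stored once):
  'p'-branch (pdlmpbax, pdlmppdc, pdlmpqklz, pdlmprgy, pdlmpw, pdlmpxzt, pdlmpzaaped): 28 nodes
  'y'-branch (yzza, yzzbipf, yzzhgobqnd, yzzjwupwpk, yzzmqv, yzzojbwpw, yzzvci, yzzvexqm, yzzvtvwc, yzzvzdu, yzzxpxzjf, yzzzyhgteg): 58 nodes
Sum: 86

86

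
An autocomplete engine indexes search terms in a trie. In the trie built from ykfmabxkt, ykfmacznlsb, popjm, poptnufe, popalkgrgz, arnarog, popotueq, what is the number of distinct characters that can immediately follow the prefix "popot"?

1

Walk "popot" from the root, arriving at one node.
Distinct next characters after "popot": u.
That node has 1 child edge.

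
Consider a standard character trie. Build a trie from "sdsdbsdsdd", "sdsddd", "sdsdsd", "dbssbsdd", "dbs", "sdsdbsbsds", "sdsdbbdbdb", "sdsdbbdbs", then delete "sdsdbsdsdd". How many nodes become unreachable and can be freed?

Walk "sdsdbsdsdd" from the leaf back toward the root, removing each node that no remaining word uses.
The suffix "dsdd" (4 nodes) is used only by "sdsdbsdsdd"; the node for "sdsdbs" still has the child "b", so pruning stops there.
Nodes removed: 4

4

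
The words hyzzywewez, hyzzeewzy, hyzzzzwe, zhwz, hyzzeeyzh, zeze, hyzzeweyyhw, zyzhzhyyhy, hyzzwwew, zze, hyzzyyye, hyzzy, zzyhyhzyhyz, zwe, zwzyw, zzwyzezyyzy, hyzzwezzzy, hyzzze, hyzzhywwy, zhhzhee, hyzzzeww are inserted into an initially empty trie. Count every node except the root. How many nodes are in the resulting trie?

Count nodes per top-level branch (shared prefixes stored once):
  'h'-branch (hyzzeewzy, hyzzeeyzh, hyzzeweyyhw, hyzzhywwy, hyzzwezzzy, hyzzwwew, hyzzy, hyzzywewez, hyzzyyye, hyzzze, hyzzzeww, hyzzzzwe): 48 nodes
  'z'-branch (zeze, zhhzhee, zhwz, zwe, zwzyw, zyzhzhyyhy, zze, zzwyzezyyzy, zzyhyhzyhyz): 46 nodes
Sum: 94

94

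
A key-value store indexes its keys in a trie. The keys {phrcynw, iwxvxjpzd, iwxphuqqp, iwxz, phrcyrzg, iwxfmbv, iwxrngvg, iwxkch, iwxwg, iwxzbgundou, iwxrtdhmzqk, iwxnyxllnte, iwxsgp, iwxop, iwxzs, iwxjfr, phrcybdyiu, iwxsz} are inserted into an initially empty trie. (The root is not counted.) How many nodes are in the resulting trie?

Count nodes per top-level branch (shared prefixes stored once):
  'i'-branch (iwxfmbv, iwxjfr, iwxkch, iwxnyxllnte, iwxop, iwxphuqqp, iwxrngvg, iwxrtdhmzqk, iwxsgp, iwxsz, iwxvxjpzd, iwxwg, iwxz, iwxzbgundou, iwxzs): 62 nodes
  'p'-branch (phrcybdyiu, phrcynw, phrcyrzg): 15 nodes
Sum: 77

77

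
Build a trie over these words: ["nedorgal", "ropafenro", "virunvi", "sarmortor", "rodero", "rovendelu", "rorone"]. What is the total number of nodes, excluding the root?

48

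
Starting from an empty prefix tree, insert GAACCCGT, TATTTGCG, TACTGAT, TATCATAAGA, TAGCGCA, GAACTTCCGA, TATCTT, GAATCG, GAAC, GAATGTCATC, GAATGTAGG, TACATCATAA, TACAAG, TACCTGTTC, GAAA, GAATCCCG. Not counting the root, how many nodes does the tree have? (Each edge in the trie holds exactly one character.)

Trace insertions, counting only characters that open a new branch:
  "GAACCCGT" → 8 new (G, A, A, C, C, C, G, T)
  "TATTTGCG" → 8 new (T, A, T, T, T, G, C, G)
  "TACTGAT" → prefix "TA" already present; 5 new (C, T, G, A, T)
  "TATCATAAGA" → prefix "TAT" already present; 7 new (C, A, T, A, A, G, A)
  "TAGCGCA" → prefix "TA" already present; 5 new (G, C, G, C, A)
  "GAACTTCCGA" → prefix "GAAC" already present; 6 new (T, T, C, C, G, A)
  "TATCTT" → prefix "TATC" already present; 2 new (T, T)
  "GAATCG" → prefix "GAA" already present; 3 new (T, C, G)
  "GAAC" → prefix "GAAC" already present; 0 new (none)
  "GAATGTCATC" → prefix "GAAT" already present; 6 new (G, T, C, A, T, C)
  "GAATGTAGG" → prefix "GAATGT" already present; 3 new (A, G, G)
  "TACATCATAA" → prefix "TAC" already present; 7 new (A, T, C, A, T, A, A)
  "TACAAG" → prefix "TACA" already present; 2 new (A, G)
  "TACCTGTTC" → prefix "TAC" already present; 6 new (C, T, G, T, T, C)
  "GAAA" → prefix "GAA" already present; 1 new (A)
  "GAATCCCG" → prefix "GAATC" already present; 3 new (C, C, G)
Total nodes = 8 + 8 + 5 + 7 + 5 + 6 + 2 + 3 + 0 + 6 + 3 + 7 + 2 + 6 + 1 + 3 = 72

72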